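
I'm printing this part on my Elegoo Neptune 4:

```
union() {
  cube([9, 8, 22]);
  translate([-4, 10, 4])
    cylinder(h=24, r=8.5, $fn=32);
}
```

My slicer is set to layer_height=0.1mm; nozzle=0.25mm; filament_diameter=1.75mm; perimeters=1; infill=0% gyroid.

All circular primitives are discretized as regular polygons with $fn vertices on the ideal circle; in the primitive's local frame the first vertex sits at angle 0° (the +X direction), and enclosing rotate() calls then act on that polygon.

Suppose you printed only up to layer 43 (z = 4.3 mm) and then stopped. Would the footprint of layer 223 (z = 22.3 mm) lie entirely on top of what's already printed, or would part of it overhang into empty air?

entirely on top

Compare the two slices. At z = 4.3: the cube is present — its section is the full 9×8 rectangle (area 72.00 mm²); the cylinder at (-4, 10): section is a regular 32-gon, circumradius r=8.5 (area = (32/2)·8.500²·sin(360°/32) = 225.52 mm²); Merging all regions: the regions partially overlap — summed areas 297.52 mm² minus the doubly-counted overlap 15.00 mm² gives 282.52 mm² — area = 282.52 mm². At z = 22.3: the cube does not reach this height (z outside [0, 22]); the r=8.5 cylinder at (-4, 10) contributes a regular 32-gon of circumradius 8.5 (area = (32/2)·8.500²·sin(360°/32) = 225.52 mm²); Combining (union): only the r=8.5 cylinder at (-4, 10) is present, so the union is just that shape — area = 225.52 mm². Checking containment: the cross-section at z = 22.3 is a subset of the cross-section at z = 4.3.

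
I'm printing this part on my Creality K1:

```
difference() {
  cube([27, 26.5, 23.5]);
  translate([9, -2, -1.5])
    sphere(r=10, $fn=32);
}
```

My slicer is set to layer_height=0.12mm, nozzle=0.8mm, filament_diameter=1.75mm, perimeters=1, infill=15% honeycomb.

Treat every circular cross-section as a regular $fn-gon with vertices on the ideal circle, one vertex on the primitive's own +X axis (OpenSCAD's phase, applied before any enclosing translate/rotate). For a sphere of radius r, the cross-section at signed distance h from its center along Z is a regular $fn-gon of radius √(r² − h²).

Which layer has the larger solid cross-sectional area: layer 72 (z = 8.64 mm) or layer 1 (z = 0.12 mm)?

layer 72 (z = 8.64 mm)

Layer 72 (z = 8.64): the cube (footprint 27×26.5) is included at this height (area 715.50 mm²); the sphere at (9, -2) does not reach this height (|z−center|=10.140 > r=10); Taking the first minus the rest: none of the subtracted shapes is present at this height, so the 27×26.5 cube is unchanged — area = 715.50 mm². So its area = 715.50 mm². Layer 1 (z = 0.12): the cube is present — its section is the full 27×26.5 rectangle (area 715.50 mm²); the r=10 sphere at (9, -2) contributes a regular 32-gon of circumradius √(10²−1.62²) = 9.868 (area = (32/2)·9.868²·sin(360°/32) = 303.95 mm²); Subtracting the remaining from the first: starting from the 27×26.5 cube (715.50 mm²), the r=10 sphere at (9, -2) partially overlaps it — only the 112.20 mm² overlap (of its 303.95 mm²) is removed, clipping the outline — area = 603.30 mm². So its area = 603.30 mm². Layer 72 is larger (715.50 vs 603.30 mm²).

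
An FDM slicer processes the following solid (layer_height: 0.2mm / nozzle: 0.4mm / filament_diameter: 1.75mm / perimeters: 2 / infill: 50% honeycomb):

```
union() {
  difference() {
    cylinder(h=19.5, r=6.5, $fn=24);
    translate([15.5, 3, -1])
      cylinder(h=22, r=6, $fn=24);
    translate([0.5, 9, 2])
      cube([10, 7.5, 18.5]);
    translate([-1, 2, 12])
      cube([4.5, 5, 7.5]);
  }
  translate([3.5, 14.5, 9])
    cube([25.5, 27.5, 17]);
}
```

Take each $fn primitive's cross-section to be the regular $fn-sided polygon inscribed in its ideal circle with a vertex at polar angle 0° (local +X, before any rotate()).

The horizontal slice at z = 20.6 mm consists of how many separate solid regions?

1

At z = 20.6 mm: the cylinder is absent (z outside [0, 19.5]); the cylinder at (15.5, 3): section is a regular 24-gon, circumradius r=6; the cube at (0.5, 9) is not intersected at this z (z outside [2, 20.5]); the cube at (-1, 2) is not intersected at this z (z outside [12, 19.5]); Subtracting the remaining from the first: the first operand is absent here, so nothing remains; the cube at (3.5, 14.5) is present — its section is the full 25.5×27.5 rectangle; Taking the union: only the 25.5×27.5 cube at (3.5, 14.5) is present, so the union is just that shape — 1 connected region. The result has 1 disconnected region.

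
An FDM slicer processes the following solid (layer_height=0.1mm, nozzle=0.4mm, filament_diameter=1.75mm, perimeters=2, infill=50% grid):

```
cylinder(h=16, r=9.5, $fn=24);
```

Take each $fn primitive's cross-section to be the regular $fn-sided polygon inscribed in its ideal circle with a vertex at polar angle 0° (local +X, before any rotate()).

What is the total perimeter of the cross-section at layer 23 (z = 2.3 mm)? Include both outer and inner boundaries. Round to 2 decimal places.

59.52 mm

At z = 2.3 mm: the r=9.5 cylinder contributes a regular 24-gon of circumradius 9.5 (perimeter = 2·24·9.500·sin(180°/24) = 59.52 mm). Overall, the cross-section is a single solid region. Total boundary length (outer) = 59.52 mm.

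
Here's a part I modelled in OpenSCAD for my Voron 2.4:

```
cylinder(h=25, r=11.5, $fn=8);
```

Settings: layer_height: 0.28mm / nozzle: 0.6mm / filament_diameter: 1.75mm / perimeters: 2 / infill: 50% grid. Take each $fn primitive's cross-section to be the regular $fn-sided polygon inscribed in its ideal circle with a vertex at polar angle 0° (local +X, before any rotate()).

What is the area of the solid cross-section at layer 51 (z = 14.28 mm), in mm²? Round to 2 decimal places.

374.06 mm²

At z = 14.28 mm: the cylinder: section is a regular 8-gon, circumradius r=11.5 (area = (8/2)·11.500²·sin(360°/8) = 374.06 mm²). Overall, the cross-section is a single solid region. Net area = 374.06 mm².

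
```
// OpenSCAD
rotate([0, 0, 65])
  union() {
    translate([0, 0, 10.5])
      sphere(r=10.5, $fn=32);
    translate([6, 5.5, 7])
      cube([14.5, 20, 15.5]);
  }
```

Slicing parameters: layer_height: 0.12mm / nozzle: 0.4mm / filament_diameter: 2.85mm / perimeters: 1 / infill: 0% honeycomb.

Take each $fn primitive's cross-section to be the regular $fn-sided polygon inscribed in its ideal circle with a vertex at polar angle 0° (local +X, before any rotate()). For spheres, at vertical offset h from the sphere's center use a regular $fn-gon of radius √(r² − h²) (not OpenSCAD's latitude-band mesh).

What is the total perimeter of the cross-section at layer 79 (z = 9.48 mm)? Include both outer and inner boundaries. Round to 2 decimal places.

124.48 mm

At z = 9.48 mm: the r=10.5 sphere slices to a regular 32-gon of circumradius 10.450 (√(r²−h²) with h=1.02 from center) (perimeter = 2·32·10.450·sin(180°/32) = 65.56 mm); the cube at (6, 5.5) is present — its section is the full 14.5×20 rectangle (perimeter 69.00 mm); Merging all regions: the regions partially overlap (shared area 4.87 mm²), so the edge portions inside another operand are dropped and the merged outline is re-measured after clipping — boundary = 124.48 mm; (whole slice rotated 65° about Z — lengths, areas and connectivity unchanged). Overall, the cross-section is a single solid region. Total boundary length (outer) = 124.48 mm.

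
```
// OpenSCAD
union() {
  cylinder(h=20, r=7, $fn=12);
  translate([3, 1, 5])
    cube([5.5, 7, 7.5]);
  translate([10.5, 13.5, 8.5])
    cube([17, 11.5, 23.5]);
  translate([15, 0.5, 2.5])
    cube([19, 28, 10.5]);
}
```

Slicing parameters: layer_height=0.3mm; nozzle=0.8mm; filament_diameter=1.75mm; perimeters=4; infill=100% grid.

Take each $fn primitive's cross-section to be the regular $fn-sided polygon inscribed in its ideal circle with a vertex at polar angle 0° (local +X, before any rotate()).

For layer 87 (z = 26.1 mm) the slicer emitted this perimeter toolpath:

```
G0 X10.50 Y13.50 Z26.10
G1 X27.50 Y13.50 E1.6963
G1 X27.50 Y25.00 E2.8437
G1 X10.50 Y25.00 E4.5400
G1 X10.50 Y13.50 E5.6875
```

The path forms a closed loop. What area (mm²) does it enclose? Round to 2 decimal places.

195.50 mm²

Apply the shoelace formula to the sequence of (X, Y) vertices; enclosed area = 195.50 mm².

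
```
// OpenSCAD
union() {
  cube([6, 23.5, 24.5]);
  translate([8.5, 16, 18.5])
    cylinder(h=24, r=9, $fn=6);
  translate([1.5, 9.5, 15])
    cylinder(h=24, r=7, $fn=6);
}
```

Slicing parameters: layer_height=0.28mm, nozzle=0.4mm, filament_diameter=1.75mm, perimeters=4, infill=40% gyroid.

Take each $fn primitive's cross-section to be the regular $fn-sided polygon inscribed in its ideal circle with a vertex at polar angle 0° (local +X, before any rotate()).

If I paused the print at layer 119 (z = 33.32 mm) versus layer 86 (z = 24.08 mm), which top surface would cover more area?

layer 86 (z = 24.08 mm)

Layer 119 (z = 33.32): the cube does not reach this height (z outside [0, 24.5]); the r=9 cylinder at (8.5, 16) contributes a regular 6-gon of circumradius 9 (area = (6/2)·9.000²·sin(360°/6) = 210.44 mm²); the r=7 cylinder at (1.5, 9.5) gives a regular 6-gon of circumradius 7 (constant along its height) (area = (6/2)·7.000²·sin(360°/6) = 127.31 mm²); Combining (union): the regions partially overlap — summed areas 337.75 mm² minus the doubly-counted overlap 37.63 mm² gives 300.12 mm² — area = 300.12 mm². So its area = 300.12 mm². Layer 86 (z = 24.08): the 6×23.5 cube contributes its full rectangle (area 141.00 mm²); the r=9 cylinder at (8.5, 16) contributes a regular 6-gon of circumradius 9 (area = (6/2)·9.000²·sin(360°/6) = 210.44 mm²); the cylinder at (1.5, 9.5): section is a regular 6-gon, circumradius r=7 (area = (6/2)·7.000²·sin(360°/6) = 127.31 mm²); Taking the union: the regions partially overlap — summed areas 478.75 mm² minus the doubly-counted overlap 144.44 mm² gives 334.31 mm² — area = 334.31 mm². So its area = 334.31 mm². Layer 86 is larger (334.31 vs 300.12 mm²).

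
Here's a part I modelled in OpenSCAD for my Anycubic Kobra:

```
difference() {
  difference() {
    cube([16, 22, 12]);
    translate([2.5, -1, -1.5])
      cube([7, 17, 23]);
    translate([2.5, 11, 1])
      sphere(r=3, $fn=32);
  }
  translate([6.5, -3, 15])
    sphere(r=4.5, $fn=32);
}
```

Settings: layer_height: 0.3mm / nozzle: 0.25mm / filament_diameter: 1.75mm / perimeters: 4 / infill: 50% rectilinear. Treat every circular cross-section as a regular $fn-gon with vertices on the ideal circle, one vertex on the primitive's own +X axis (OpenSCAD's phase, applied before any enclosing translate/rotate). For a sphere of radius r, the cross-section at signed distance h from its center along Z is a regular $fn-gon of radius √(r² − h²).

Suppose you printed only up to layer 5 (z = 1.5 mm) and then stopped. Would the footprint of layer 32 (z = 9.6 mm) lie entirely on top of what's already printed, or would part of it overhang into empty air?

part overhangs

Compare the two slices. At z = 1.5: the 16×22 cube contributes its full rectangle (area 352.00 mm²); the cube at (2.5, -1) is present — its section is the full 7×17 rectangle (area 119.00 mm²); the r=3 sphere at (2.5, 11) contributes a regular 32-gon of circumradius √(3²−0.5²) = 2.958 (area = (32/2)·2.958²·sin(360°/32) = 27.31 mm²); Taking the first minus the rest: starting from the 16×22 cube (352.00 mm²), the 7×17 cube at (2.5, -1) partially overlaps it — only the 112.00 mm² overlap (of its 119.00 mm²) is removed, clipping the outline; the r=3 sphere at (2.5, 11) partially overlaps it — only the 12.71 mm² overlap (of its 27.31 mm²) is removed, clipping the outline — area = 227.29 mm²; the sphere at (6.5, -3) does not reach this height (|z−center|=13.500 > r=4.5); Subtracting the remaining from the first: none of the subtracted shapes is present at this height, so that combined region is unchanged — area = 227.29 mm². At z = 9.6: the cube (footprint 16×22) is included at this height (area 352.00 mm²); the cube at (2.5, -1) is present — its section is the full 7×17 rectangle (area 119.00 mm²); the sphere at (2.5, 11) does not reach this height (|z−center|=8.600 > r=3); After the difference (first − rest): starting from the 16×22 cube (352.00 mm²), the 7×17 cube at (2.5, -1) partially overlaps it — only the 112.00 mm² overlap (of its 119.00 mm²) is removed, clipping the outline — area = 240.00 mm²; the sphere at (6.5, -3) does not reach this height (|z−center|=5.400 > r=4.5); Subtracting the remaining from the first: none of the subtracted shapes is present at this height, so that combined region is unchanged — area = 240.00 mm². Checking containment: at z = 9.6 the cross-section extends beyond the z = 1.5 cross-section by about 12.71 mm².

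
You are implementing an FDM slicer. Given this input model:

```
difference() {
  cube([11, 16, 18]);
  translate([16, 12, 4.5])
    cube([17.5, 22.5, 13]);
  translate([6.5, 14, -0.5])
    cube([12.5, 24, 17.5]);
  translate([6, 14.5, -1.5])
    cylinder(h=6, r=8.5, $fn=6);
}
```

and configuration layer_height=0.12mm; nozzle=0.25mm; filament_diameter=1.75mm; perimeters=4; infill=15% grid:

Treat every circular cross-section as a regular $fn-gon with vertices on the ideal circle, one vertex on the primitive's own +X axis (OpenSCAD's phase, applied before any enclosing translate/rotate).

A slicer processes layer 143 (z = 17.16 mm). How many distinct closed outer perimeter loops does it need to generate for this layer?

At z = 17.16 mm: the 11×16 cube contributes its full rectangle; the cube at (16, 12) is present — its section is the full 17.5×22.5 rectangle; the cube at (6.5, 14) is not intersected at this z (z outside [-0.5, 17]); the cylinder at (6, 14.5) is absent (z outside [-1.5, 4.5]); Subtracting the remaining from the first: starting from the 11×16 cube, the 17.5×22.5 cube at (16, 12) misses the remaining region (no effect) — 1 connected region. The result has 1 disconnected region.

1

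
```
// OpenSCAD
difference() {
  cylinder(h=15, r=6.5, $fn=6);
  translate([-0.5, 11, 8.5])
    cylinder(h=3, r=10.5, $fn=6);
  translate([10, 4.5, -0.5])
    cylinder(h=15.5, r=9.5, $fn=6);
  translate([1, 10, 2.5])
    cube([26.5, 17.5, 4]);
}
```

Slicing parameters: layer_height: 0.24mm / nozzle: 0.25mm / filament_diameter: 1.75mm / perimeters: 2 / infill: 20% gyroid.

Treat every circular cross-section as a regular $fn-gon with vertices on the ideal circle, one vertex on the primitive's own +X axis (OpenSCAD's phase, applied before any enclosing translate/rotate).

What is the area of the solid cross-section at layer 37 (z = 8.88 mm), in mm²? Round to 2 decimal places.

At z = 8.88 mm: the r=6.5 cylinder contributes a regular 6-gon of circumradius 6.5 (area = (6/2)·6.500²·sin(360°/6) = 109.77 mm²); the r=10.5 cylinder at (-0.5, 11) contributes a regular 6-gon of circumradius 10.5 (area = (6/2)·10.500²·sin(360°/6) = 286.44 mm²); the r=9.5 cylinder at (10, 4.5) gives a regular 6-gon of circumradius 9.5 (constant along its height) (area = (6/2)·9.500²·sin(360°/6) = 234.48 mm²); the cube at (1, 10) is not intersected at this z (z outside [2.5, 6.5]); Subtracting the remaining from the first: starting from the r=6.5 cylinder (109.77 mm²), the r=10.5 cylinder at (-0.5, 11) partially overlaps it — only the 32.01 mm² overlap (of its 286.44 mm²) is removed, clipping the outline; the r=9.5 cylinder at (10, 4.5) partially overlaps it — only the 11.68 mm² overlap (of its 234.48 mm²) is removed, clipping the outline — area = 66.08 mm². Overall, the cross-section is a single solid region. Net area = 66.08 mm².

66.08 mm²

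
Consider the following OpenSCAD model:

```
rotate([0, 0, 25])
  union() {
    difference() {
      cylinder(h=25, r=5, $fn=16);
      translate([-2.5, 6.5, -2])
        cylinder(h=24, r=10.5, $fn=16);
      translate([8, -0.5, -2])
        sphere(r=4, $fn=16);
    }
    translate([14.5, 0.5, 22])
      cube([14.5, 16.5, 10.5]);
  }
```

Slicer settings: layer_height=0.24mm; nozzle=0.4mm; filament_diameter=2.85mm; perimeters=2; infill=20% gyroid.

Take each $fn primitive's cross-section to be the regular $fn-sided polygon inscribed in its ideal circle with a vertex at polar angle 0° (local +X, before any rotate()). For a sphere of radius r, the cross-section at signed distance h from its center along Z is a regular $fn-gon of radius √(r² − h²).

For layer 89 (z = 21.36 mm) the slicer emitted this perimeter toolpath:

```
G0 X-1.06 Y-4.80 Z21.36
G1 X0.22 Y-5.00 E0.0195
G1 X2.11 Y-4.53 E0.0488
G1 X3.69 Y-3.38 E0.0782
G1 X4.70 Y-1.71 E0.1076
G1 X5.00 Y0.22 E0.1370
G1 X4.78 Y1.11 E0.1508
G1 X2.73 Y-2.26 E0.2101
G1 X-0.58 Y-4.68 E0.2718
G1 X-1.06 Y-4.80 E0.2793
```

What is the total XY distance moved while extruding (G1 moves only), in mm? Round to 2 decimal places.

18.56 mm

Sum the Euclidean lengths of each G1 segment: total = 18.56 mm.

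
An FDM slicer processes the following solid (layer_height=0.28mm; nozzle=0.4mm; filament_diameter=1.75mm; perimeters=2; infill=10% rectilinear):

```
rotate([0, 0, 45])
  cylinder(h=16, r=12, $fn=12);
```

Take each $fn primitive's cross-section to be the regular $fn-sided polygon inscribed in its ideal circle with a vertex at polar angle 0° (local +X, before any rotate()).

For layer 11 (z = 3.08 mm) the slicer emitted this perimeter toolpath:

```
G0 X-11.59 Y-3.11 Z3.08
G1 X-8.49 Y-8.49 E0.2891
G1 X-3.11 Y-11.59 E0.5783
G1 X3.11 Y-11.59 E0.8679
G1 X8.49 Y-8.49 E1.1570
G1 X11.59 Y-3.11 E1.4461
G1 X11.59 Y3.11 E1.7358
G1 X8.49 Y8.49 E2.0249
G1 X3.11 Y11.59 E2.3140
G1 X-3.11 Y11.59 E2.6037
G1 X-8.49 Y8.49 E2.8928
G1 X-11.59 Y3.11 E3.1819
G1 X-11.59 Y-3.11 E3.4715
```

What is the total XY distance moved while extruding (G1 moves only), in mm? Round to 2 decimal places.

Sum the Euclidean lengths of each G1 segment: total = 74.55 mm.

74.55 mm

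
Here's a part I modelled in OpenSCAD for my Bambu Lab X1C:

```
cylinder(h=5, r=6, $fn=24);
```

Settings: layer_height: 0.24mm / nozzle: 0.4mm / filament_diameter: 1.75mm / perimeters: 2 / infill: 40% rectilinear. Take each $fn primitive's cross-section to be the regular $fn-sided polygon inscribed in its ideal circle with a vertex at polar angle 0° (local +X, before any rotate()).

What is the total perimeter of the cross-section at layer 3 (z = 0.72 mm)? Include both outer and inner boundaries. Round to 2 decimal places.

37.59 mm

At z = 0.72 mm: the r=6 cylinder gives a regular 24-gon of circumradius 6 (constant along its height) (perimeter = 2·24·6.000·sin(180°/24) = 37.59 mm). Overall, the cross-section is a single solid region. Total boundary length (outer) = 37.59 mm.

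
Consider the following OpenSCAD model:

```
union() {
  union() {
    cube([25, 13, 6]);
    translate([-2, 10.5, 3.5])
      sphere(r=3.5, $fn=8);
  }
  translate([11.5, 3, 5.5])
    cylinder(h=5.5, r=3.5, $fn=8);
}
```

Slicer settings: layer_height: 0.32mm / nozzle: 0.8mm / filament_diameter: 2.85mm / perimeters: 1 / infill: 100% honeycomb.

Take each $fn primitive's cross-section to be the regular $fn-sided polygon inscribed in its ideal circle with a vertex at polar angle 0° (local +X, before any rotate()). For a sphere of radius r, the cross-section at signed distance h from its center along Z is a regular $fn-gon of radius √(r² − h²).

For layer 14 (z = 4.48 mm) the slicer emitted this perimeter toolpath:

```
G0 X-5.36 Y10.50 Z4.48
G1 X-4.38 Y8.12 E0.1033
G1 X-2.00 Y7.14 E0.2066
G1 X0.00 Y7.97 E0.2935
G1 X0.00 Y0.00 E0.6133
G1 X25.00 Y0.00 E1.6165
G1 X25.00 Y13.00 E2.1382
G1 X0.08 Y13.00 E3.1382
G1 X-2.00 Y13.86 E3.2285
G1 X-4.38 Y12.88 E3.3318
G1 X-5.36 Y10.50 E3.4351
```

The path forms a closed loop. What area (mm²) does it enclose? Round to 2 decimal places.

Apply the shoelace formula to the sequence of (X, Y) vertices; enclosed area = 352.78 mm².

352.78 mm²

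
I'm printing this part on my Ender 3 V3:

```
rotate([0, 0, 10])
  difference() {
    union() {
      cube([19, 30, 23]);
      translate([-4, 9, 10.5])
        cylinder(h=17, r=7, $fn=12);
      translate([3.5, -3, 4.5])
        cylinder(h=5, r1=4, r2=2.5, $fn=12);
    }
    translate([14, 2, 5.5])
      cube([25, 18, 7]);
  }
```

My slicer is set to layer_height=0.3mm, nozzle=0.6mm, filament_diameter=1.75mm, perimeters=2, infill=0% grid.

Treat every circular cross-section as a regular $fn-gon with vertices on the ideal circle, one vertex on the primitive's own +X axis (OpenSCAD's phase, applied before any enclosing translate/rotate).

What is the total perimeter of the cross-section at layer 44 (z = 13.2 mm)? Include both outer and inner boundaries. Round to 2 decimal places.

At z = 13.2 mm: the 19×30 cube contributes its full rectangle (perimeter 98.00 mm); the cylinder at (-4, 9): section is a regular 12-gon, circumradius r=7 (perimeter = 2·12·7.000·sin(180°/12) = 43.48 mm); the cone at (3.5, -3) is not intersected at this z (z outside [4.5, 9.5]); Taking the union: the regions partially overlap (shared area 21.97 mm²), so the edge portions inside another operand are dropped and the merged outline is re-measured after clipping — boundary = 117.28 mm; the cube at (14, 2) is not intersected at this z (z outside [5.5, 12.5]); Subtracting the remaining from the first: none of the subtracted shapes is present at this height, so that combined region is unchanged — boundary = 117.28 mm; (rotated 10° about Z; rotation is an isometry so areas/perimeters/island counts are preserved). Overall, the cross-section is a single solid region. Total boundary length (outer) = 117.28 mm.

117.28 mm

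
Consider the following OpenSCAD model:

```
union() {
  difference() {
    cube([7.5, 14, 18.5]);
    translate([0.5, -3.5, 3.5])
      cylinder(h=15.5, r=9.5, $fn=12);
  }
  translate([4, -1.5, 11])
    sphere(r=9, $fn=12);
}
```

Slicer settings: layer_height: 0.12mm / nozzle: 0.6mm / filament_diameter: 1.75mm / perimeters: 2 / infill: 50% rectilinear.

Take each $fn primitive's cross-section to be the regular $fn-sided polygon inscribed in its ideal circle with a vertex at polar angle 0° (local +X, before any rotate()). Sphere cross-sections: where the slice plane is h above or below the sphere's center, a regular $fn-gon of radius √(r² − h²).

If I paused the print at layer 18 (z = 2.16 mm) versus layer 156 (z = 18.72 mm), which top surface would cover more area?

layer 18 (z = 2.16 mm)

Layer 18 (z = 2.16): the cube (footprint 7.5×14) is included at this height (area 105.00 mm²); the cylinder at (0.5, -3.5) is not intersected at this z (z outside [3.5, 19]); Taking the first minus the rest: none of the subtracted shapes is present at this height, so the 7.5×14 cube is unchanged — area = 105.00 mm²; the sphere at (4, -1.5): section is a regular 12-gon, circumradius = √(r²−h²) = √(9²−8.84²) = 1.689 (area = (12/2)·1.689²·sin(360°/12) = 8.56 mm²); Combining (union): the regions partially overlap — summed areas 113.56 mm² minus the doubly-counted overlap 0.13 mm² gives 113.43 mm² — area = 113.43 mm². So its area = 113.43 mm². Layer 156 (z = 18.72): the cube is absent (z outside [0, 18.5]); the cylinder at (0.5, -3.5): section is a regular 12-gon, circumradius r=9.5 (area = (12/2)·9.500²·sin(360°/12) = 270.75 mm²); Subtracting the remaining from the first: the first operand is absent here, so nothing remains; the r=9 sphere at (4, -1.5) slices to a regular 12-gon of circumradius 4.626 (√(r²−h²) with h=7.72 from center) (area = (12/2)·4.626²·sin(360°/12) = 64.20 mm²); Taking the union: only the r=9 sphere at (4, -1.5) is present, so the union is just that shape — area = 64.20 mm². So its area = 64.20 mm². Layer 18 is larger (113.43 vs 64.20 mm²).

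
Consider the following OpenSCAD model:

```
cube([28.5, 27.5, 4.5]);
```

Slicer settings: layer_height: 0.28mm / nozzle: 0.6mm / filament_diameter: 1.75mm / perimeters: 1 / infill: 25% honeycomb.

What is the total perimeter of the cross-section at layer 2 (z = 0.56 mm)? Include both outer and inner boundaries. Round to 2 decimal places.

At z = 0.56 mm: the 28.5×27.5 cube contributes its full rectangle (perimeter 112.00 mm). Overall, the cross-section is a single solid region. Total boundary length (outer) = 112.00 mm.

112.00 mm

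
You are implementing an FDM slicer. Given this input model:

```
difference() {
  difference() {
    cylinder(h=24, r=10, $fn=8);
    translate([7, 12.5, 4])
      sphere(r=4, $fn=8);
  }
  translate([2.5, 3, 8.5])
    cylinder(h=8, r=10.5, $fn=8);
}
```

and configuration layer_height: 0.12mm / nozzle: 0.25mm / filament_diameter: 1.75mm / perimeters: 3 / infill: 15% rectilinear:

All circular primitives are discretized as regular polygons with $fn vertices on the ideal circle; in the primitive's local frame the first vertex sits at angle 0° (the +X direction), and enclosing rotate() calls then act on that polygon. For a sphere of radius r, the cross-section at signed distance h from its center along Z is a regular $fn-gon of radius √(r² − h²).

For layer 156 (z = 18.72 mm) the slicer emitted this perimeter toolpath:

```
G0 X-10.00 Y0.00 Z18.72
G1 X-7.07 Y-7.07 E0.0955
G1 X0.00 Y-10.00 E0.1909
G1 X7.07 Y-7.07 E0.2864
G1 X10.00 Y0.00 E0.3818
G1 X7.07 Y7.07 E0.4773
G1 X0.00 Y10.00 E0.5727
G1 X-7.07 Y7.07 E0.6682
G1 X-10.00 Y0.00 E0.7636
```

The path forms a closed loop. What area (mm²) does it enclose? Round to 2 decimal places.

Apply the shoelace formula to the sequence of (X, Y) vertices; enclosed area = 282.80 mm².

282.80 mm²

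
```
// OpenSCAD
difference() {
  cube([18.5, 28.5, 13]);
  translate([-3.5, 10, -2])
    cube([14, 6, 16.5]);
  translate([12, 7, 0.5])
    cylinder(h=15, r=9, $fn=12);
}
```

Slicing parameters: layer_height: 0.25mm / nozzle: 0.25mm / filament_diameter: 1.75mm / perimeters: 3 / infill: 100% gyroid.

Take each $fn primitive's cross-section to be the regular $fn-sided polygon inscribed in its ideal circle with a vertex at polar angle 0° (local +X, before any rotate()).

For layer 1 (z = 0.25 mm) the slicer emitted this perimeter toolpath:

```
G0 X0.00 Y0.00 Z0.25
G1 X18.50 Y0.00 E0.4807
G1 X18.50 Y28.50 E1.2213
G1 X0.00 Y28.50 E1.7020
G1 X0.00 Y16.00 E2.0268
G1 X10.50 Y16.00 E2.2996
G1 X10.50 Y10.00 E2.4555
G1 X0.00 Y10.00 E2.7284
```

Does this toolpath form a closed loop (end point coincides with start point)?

no

Start point (G0): (0.00, 0.00). End point (last G1): the path does not return to the start — open.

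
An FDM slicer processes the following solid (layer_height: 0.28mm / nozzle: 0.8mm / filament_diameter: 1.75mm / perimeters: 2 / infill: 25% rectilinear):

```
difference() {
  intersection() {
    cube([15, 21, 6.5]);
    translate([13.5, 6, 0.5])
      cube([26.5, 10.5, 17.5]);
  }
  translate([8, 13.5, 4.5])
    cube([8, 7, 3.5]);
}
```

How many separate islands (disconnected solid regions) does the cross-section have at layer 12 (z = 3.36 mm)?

At z = 3.36 mm: the 15×21 cube contributes its full rectangle; the cube at (13.5, 6) is present — its section is the full 26.5×10.5 rectangle; Taking the intersection: the 26.5×10.5 cube at (13.5, 6) partially overlaps the 15×21 cube; clipping to the common part keeps 15.75 mm² — 1 connected region; the cube at (8, 13.5) is absent (z outside [4.5, 8]); Subtracting the remaining from the first: none of the subtracted shapes is present at this height, so the result so far is unchanged — 1 connected region. Overall, the cross-section is a single solid region. Island count = 1.

1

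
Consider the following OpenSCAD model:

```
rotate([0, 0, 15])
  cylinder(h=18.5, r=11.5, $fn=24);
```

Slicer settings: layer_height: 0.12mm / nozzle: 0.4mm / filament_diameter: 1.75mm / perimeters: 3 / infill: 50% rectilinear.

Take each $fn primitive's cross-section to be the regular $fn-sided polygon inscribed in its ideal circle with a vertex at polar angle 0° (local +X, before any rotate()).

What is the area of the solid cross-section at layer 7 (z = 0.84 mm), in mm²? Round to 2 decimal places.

At z = 0.84 mm: the r=11.5 cylinder contributes a regular 24-gon of circumradius 11.5 (area = (24/2)·11.500²·sin(360°/24) = 410.75 mm²); (rotated 15° about Z; rotation is an isometry so areas/perimeters/island counts are preserved). Overall, the cross-section is a single solid region. Net area = 410.75 mm².

410.75 mm²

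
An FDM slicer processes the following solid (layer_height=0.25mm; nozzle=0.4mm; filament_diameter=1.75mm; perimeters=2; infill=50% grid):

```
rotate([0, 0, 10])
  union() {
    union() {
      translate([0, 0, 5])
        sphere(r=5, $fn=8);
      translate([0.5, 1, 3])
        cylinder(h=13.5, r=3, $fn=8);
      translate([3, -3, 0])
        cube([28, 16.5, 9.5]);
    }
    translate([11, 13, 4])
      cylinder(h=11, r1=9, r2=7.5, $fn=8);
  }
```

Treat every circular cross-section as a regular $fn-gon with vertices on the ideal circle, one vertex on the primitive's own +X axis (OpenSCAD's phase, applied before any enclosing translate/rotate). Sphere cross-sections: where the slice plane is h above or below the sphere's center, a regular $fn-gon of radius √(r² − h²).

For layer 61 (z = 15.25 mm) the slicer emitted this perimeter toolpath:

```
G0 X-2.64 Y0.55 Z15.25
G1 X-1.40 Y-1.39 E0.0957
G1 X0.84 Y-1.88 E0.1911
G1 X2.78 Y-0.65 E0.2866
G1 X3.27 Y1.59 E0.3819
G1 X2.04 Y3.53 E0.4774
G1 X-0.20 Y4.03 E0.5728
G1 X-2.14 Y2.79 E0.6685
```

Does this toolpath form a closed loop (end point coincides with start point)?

Start point (G0): (-2.64, 0.55). End point (last G1): the path does not return to the start — open.

no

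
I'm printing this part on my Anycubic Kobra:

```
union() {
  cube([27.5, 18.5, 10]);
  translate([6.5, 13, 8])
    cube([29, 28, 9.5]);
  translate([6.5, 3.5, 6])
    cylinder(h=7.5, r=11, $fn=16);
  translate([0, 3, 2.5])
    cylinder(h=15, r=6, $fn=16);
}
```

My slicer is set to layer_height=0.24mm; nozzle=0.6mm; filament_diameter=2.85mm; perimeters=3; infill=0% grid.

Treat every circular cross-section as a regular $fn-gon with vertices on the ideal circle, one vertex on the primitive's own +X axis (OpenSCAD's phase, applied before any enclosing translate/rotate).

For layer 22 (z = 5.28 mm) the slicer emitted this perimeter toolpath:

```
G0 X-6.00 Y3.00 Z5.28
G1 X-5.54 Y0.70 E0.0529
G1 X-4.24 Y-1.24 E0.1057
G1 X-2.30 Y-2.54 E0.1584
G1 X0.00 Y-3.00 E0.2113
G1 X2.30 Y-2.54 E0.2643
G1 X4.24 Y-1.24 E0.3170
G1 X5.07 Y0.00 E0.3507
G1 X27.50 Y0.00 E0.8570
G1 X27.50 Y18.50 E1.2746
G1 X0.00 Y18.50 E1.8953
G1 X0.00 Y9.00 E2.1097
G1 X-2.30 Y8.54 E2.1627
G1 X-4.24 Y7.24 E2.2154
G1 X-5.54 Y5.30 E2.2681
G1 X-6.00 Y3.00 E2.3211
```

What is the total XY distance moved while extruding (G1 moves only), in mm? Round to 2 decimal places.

102.83 mm

Sum the Euclidean lengths of each G1 segment: total = 102.83 mm.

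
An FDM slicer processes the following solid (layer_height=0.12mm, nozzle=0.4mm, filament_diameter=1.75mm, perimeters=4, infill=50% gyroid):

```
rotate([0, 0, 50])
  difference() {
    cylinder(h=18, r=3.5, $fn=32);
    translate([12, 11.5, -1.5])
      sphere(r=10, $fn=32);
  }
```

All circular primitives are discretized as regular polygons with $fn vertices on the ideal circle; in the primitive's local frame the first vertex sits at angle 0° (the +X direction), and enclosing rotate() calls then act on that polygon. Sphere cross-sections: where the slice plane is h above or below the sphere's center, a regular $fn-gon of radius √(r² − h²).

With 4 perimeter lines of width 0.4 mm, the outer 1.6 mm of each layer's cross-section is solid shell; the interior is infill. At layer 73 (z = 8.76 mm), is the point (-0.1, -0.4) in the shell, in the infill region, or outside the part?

infill

At z = 8.76 mm: the cylinder: section is a regular 32-gon, circumradius r=3.5; the sphere at (12, 11.5) does not reach this height (|z−center|=10.260 > r=10); Subtracting the remaining from the first: none of the subtracted shapes is present at this height, so the r=3.5 cylinder is unchanged — 1 connected region; (rotated 50° about Z; rotation is an isometry so areas/perimeters/island counts are preserved). Overall, the cross-section is a single solid region. Undo the 50° rotation: the query point maps to (-0.371, -0.181) in the un-rotated model frame. The nearest boundary edge runs (-3.23, -1.34)→(-2.91, -1.94); distance from the point to it = 3.07 mm. The point is inside the cross-section and 3.07 mm from the nearest boundary — more than the 1.6 mm shell width (4 × 0.4), so it's in the infill interior.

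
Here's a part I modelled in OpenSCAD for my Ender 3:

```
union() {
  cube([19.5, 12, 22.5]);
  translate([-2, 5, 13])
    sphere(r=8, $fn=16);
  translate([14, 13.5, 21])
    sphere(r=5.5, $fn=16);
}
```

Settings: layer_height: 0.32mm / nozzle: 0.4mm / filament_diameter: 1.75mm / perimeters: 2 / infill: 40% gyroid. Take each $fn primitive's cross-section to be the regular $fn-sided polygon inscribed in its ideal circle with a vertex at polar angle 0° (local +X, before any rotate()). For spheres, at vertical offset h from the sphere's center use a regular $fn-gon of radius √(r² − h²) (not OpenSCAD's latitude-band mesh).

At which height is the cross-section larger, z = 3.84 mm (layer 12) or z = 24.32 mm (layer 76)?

layer 12 (z = 3.84 mm)

Layer 12 (z = 3.84): the cube (footprint 19.5×12) is included at this height (area 234.00 mm²); the sphere at (-2, 5) is not intersected at this z (|z−center|=9.160 > r=8); the sphere at (14, 13.5) is not intersected at this z (|z−center|=17.160 > r=5.5); Combining (union): only the 19.5×12 cube is present, so the union is just that shape — area = 234.00 mm². So its area = 234.00 mm². Layer 76 (z = 24.32): the cube does not reach this height (z outside [0, 22.5]); the sphere at (-2, 5) does not reach this height (|z−center|=11.320 > r=8); the r=5.5 sphere at (14, 13.5) contributes a regular 16-gon of circumradius √(5.5²−3.32²) = 4.385 (area = (16/2)·4.385²·sin(360°/16) = 58.86 mm²); Merging all regions: only the r=5.5 sphere at (14, 13.5) is present, so the union is just that shape — area = 58.86 mm². So its area = 58.86 mm². Layer 12 is larger (234.00 vs 58.86 mm²).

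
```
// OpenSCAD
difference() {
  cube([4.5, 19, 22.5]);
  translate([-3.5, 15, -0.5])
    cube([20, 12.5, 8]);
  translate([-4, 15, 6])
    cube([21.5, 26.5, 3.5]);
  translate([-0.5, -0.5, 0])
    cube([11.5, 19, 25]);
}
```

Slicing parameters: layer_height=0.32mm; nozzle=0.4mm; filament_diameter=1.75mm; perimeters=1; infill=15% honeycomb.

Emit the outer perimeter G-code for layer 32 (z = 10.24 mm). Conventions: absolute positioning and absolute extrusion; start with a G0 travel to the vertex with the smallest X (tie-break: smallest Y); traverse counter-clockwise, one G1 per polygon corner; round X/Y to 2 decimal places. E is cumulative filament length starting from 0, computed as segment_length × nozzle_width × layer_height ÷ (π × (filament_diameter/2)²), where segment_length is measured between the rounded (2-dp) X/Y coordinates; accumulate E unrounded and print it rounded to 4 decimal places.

G0 X0.00 Y18.50 Z10.24
G1 X4.50 Y18.50 E0.2395
G1 X4.50 Y19.00 E0.2661
G1 X0.00 Y19.00 E0.5056
G1 X0.00 Y18.50 E0.5322

At z = 10.24 mm: the 4.5×19 cube contributes its full rectangle; the cube at (-3.5, 15) does not reach this height (z outside [-0.5, 7.5]); the cube at (-4, 15) is not intersected at this z (z outside [6, 9.5]); the 11.5×19 cube at (-0.5, -0.5) contributes its full rectangle; Taking the first minus the rest: starting from the 4.5×19 cube, the 11.5×19 cube at (-0.5, -0.5) partially overlaps it — only the 83.25 mm² overlap (of its 218.50 mm²) is removed, clipping the outline — 1 connected region. The outline is a single polygon with 4 vertices. Extrusion per mm of travel: 0.4 × 0.32 / (π × 0.875²) = 0.053216. Accumulating E over each segment gives final E = 0.5322.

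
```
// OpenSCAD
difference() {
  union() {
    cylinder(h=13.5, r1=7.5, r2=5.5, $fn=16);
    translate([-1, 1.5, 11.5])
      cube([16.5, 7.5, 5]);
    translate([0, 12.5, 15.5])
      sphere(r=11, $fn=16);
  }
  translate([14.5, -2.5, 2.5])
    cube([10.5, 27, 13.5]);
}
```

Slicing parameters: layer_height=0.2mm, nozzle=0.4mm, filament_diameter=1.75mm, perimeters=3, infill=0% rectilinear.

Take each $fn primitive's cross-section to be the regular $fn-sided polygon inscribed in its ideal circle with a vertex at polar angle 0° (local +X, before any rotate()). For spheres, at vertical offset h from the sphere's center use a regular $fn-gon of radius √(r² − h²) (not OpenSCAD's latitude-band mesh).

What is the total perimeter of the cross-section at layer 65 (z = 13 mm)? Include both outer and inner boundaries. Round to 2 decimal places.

At z = 13 mm: the cone: at t=0.963 of its height the radius interpolates to r₁+(r₂−r₁)t = 5.574, giving a regular 16-gon of that circumradius (perimeter = 2·16·5.574·sin(180°/16) = 34.80 mm); the cube at (-1, 1.5) (footprint 16.5×7.5) is included at this height (perimeter 48.00 mm); the r=11 sphere at (0, 12.5) contributes a regular 16-gon of circumradius √(11²−2.5²) = 10.712 (perimeter = 2·16·10.712·sin(180°/16) = 66.87 mm); Combining (union): the regions partially overlap (shared area 86.24 mm²), so the edge portions inside another operand are dropped and the merged outline is re-measured after clipping — boundary = 94.22 mm; the cube at (14.5, -2.5) (footprint 10.5×27) is included at this height (perimeter 75.00 mm); After the difference (first − rest): starting from that combined region, the 10.5×27 cube at (14.5, -2.5) partially overlaps it — only the 7.50 mm² overlap (of its 283.50 mm²) is removed, clipping the outline — boundary = 92.22 mm. Overall, the cross-section is a single solid region. Total boundary length (outer) = 92.22 mm.

92.22 mm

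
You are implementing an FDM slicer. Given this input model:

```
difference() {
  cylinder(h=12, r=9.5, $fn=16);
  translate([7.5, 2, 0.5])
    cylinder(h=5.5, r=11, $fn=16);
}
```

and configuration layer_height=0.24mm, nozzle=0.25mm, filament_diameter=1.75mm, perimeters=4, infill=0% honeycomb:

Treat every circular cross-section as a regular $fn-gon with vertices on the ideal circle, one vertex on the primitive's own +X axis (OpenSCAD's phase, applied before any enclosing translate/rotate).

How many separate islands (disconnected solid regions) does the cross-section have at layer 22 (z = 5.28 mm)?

At z = 5.28 mm: the r=9.5 cylinder gives a regular 16-gon of circumradius 9.5 (constant along its height); the r=11 cylinder at (7.5, 2) contributes a regular 16-gon of circumradius 11; Taking the first minus the rest: starting from the r=9.5 cylinder, the r=11 cylinder at (7.5, 2) partially overlaps it — only the 167.16 mm² overlap (of its 370.44 mm²) is removed, clipping the outline — 1 connected region. Overall, the cross-section is a single solid region. Island count = 1.

1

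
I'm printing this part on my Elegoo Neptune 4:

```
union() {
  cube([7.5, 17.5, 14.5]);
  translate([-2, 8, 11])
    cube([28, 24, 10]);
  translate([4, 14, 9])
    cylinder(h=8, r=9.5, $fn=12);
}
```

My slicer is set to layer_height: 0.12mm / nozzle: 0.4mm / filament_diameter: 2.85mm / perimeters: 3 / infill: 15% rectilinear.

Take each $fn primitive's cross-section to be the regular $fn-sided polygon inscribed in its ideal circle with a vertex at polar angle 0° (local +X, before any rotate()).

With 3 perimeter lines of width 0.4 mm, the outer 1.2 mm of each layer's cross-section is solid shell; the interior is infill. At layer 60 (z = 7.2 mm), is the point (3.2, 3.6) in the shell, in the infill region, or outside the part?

infill

At z = 7.2 mm: the 7.5×17.5 cube contributes its full rectangle; the cube at (-2, 8) is not intersected at this z (z outside [11, 21]); the cylinder at (4, 14) does not reach this height (z outside [9, 17]); Taking the union: only the 7.5×17.5 cube is present, so the union is just that shape — 1 connected region. Overall, the cross-section is a single solid region. The nearest boundary edge runs (0.00, 17.50)→(0.00, 0.00); distance from the point to it = 3.20 mm. The point is inside the cross-section and 3.20 mm from the nearest boundary — more than the 1.2 mm shell width (3 × 0.4), so it's in the infill interior.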